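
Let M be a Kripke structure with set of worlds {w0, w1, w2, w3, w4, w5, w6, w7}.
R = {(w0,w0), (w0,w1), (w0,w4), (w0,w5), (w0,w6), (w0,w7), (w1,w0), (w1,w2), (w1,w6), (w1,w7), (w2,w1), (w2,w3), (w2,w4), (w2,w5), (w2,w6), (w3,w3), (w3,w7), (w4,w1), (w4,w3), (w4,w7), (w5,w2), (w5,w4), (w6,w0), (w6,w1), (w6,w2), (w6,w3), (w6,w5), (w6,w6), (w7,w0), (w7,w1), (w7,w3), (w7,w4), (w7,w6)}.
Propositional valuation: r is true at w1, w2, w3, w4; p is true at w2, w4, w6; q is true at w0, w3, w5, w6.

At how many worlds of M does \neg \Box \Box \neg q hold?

Let φ = \neg \Box \Box \neg q. Evaluate φ at each world:
  w0 (successors {w0, w1, w4, w5, w6, w7}): φ is true.
  w1 (successors {w0, w2, w6, w7}): φ is true.
  w2 (successors {w1, w3, w4, w5, w6}): φ is true.
  w3 (successors {w3, w7}): φ is true.
  w4 (successors {w1, w3, w7}): φ is true.
  w5 (successors {w2, w4}): φ is true.
  w6 (successors {w0, w1, w2, w3, w5, w6}): φ is true.
  w7 (successors {w0, w1, w3, w4, w6}): φ is true.
For instance, at w2:
  At w2: \Box \Box \neg q is false, so \neg \Box \Box \neg q is true.
    At w2: \Box \Box \neg q requires \Box \neg q at every successor {w1, w3, w4, w5, w6}.
      \Box \neg q fails at w1, so \Box \Box \neg q is false at w2.
Satisfying worlds: {w0, w1, w2, w3, w4, w5, w6, w7}

8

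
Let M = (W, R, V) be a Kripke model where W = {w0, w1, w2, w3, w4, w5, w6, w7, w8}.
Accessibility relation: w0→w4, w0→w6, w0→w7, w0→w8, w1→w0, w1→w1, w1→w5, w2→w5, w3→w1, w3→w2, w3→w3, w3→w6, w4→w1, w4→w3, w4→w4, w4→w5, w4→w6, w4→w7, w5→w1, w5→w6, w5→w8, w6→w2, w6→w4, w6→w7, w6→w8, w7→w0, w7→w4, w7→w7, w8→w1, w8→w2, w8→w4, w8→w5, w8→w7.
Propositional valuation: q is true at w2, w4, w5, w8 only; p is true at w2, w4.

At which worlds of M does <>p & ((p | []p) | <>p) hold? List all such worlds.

Recall that []ψ holds at a world iff ψ holds at every accessible world, and <>ψ holds iff ψ holds at some accessible world.
Let φ = <>p & ((p | []p) | <>p). Evaluate φ at each world:
  w0 (successors {w4, w6, w7, w8}): φ is true.
  w1 (successors {w0, w1, w5}): φ is false.
  w2 (successors {w5}): φ is false.
  w3 (successors {w1, w2, w3, w6}): φ is true.
  w4 (successors {w1, w3, w4, w5, w6, w7}): φ is true.
  w5 (successors {w1, w6, w8}): φ is false.
  w6 (successors {w2, w4, w7, w8}): φ is true.
  w7 (successors {w0, w4, w7}): φ is true.
  w8 (successors {w1, w2, w4, w5, w7}): φ is true.
For instance, at w5:
  At w5: <>p is false, (p | []p) | <>p is false, so <>p & ((p | []p) | <>p) is false.
    At w5: <>p requires p at some successor in {w1, w6, w8}.
      At w1: p is false.
      At w6: p is false.
      At w8: p is false.
    So <>p is false at w5.
    At w5: p | []p is false, <>p is false, so (p | []p) | <>p is false.
      At w5: p is false, []p is false, so p | []p is false.
      At w5: <>p requires p at some successor in {w1, w6, w8}.
        At w1: p is false.
        At w6: p is false.
        At w8: p is false.
      So <>p is false at w5.
Satisfying worlds: {w0, w3, w4, w6, w7, w8}

w0, w3, w4, w6, w7, w8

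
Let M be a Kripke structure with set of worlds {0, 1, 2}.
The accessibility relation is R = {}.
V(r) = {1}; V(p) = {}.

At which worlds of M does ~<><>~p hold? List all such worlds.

0, 1, 2

Recall that <>ψ holds at a world iff ψ holds at some accessible world.
Let φ = ~<><>~p. Evaluate φ at each world:
  0 (successors ∅): φ is true.
  1 (successors ∅): φ is true.
  2 (successors ∅): φ is true.
For instance, at 0:
  At 0: <><>~p is false, so ~<><>~p is true.
    At 0: no accessible worlds, so <><>~p is false.
Satisfying worlds: {0, 1, 2}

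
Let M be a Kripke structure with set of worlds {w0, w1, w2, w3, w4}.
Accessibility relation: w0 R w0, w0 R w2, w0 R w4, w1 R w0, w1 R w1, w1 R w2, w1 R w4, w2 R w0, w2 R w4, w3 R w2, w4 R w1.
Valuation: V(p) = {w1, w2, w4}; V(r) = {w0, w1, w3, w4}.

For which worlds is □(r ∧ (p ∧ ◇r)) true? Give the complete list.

Let φ = □(r ∧ (p ∧ ◇r)). Evaluate φ at each world:
  w0 (successors {w0, w2, w4}): φ is false.
  w1 (successors {w0, w1, w2, w4}): φ is false.
  w2 (successors {w0, w4}): φ is false.
  w3 (successors {w2}): φ is false.
  w4 (successors {w1}): φ is true.
For instance, at w1:
  At w1: □(r ∧ (p ∧ ◇r)) requires r ∧ (p ∧ ◇r) at every successor {w0, w1, w2, w4}.
    r ∧ (p ∧ ◇r) fails at w0, so □(r ∧ (p ∧ ◇r)) is false at w1.
      At w0: r is true, p ∧ ◇r is false, so r ∧ (p ∧ ◇r) is false.
Satisfying worlds: {w4}

w4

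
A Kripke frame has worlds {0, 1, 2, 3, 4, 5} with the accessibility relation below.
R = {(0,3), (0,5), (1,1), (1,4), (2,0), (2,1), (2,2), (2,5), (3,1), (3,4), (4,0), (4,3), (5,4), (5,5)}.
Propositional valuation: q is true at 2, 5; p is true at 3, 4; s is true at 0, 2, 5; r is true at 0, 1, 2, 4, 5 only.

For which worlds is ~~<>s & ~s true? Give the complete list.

4

Recall that <>ψ holds at a world iff ψ holds at some accessible world.
Let φ = ~~<>s & ~s. Evaluate φ at each world:
  0 (successors {3, 5}): φ is false.
  1 (successors {1, 4}): φ is false.
  2 (successors {0, 1, 2, 5}): φ is false.
  3 (successors {1, 4}): φ is false.
  4 (successors {0, 3}): φ is true.
  5 (successors {4, 5}): φ is false.
For instance, at 2:
  At 2: ~~<>s is true, ~s is false, so ~~<>s & ~s is false.
    At 2: ~<>s is false, so ~~<>s is true.
      At 2: <>s is true, so ~<>s is false.
Satisfying worlds: {4}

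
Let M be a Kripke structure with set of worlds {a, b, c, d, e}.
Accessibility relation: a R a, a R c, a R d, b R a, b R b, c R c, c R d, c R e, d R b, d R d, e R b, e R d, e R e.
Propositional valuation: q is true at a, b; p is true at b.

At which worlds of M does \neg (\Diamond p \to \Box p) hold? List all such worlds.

Recall that \Box ψ holds at a world iff ψ holds at every accessible world, and \Diamond ψ holds iff ψ holds at some accessible world.
Let φ = \neg (\Diamond p \to \Box p). Evaluate φ at each world:
  a (successors {a, c, d}): φ is false.
  b (successors {a, b}): φ is true.
  c (successors {c, d, e}): φ is false.
  d (successors {b, d}): φ is true.
  e (successors {b, d, e}): φ is true.
For instance, at c:
  At c: \Diamond p \to \Box p is true, so \neg (\Diamond p \to \Box p) is false.
    At c: \Diamond p is false, \Box p is false, so \Diamond p \to \Box p is true.
      At c: \Diamond p requires p at some successor in {c, d, e}.
        At c: p is false.
        At d: p is false.
        At e: p is false.
      So \Diamond p is false at c.
      At c: \Box p requires p at every successor {c, d, e}.
        p fails at c, so \Box p is false at c.
Satisfying worlds: {b, d, e}

b, d, e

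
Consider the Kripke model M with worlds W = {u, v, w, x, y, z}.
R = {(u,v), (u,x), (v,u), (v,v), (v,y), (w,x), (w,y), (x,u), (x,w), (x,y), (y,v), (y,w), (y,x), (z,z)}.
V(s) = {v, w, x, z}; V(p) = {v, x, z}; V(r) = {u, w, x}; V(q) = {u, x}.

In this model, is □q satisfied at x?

At x: □q requires q at every successor {u, w, y}.
  q fails at w, so □q is false at x.

No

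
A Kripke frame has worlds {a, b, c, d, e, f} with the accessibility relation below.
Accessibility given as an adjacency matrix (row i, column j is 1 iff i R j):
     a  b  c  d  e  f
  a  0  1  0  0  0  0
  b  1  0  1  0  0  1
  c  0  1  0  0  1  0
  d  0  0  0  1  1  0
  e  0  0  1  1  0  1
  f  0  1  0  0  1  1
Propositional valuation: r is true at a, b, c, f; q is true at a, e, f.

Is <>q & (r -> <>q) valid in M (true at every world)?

Let φ = <>q & (r -> <>q). Evaluate φ at each world:
  a (successors {b}): φ is false.
  b (successors {a, c, f}): φ is true.
  c (successors {b, e}): φ is true.
  d (successors {d, e}): φ is true.
  e (successors {c, d, f}): φ is true.
  f (successors {b, e, f}): φ is true.
Detail at a (counterexample):
  At a: <>q is false, r -> <>q is false, so <>q & (r -> <>q) is false.
    At a: <>q requires q at some successor in {b}.
      At b: q is false.
    So <>q is false at a.
    At a: r is true, <>q is false, so r -> <>q is false.
      At a: <>q requires q at some successor in {b}.
        At b: q is false.
      So <>q is false at a.

No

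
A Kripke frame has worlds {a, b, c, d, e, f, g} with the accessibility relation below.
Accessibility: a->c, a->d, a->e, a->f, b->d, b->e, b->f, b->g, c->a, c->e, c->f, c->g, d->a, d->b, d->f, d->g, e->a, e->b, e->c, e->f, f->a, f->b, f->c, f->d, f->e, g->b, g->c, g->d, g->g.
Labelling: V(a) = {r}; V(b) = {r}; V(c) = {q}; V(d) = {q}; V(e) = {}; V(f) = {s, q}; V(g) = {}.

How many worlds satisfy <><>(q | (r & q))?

7

Let φ = <><>(q | (r & q)). Evaluate φ at each world:
  a (successors {c, d, e, f}): φ is true.
  b (successors {d, e, f, g}): φ is true.
  c (successors {a, e, f, g}): φ is true.
  d (successors {a, b, f, g}): φ is true.
  e (successors {a, b, c, f}): φ is true.
  f (successors {a, b, c, d, e}): φ is true.
  g (successors {b, c, d, g}): φ is true.
For instance, at e:
  At e: <><>(q | (r & q)) requires <>(q | (r & q)) at some successor in {a, b, c, f}.
    <>(q | (r & q)) holds at a, so <><>(q | (r & q)) is true at e.
      At a: <>(q | (r & q)) requires q | (r & q) at some successor in {c, d, e, f}.
        q | (r & q) holds at c, so <>(q | (r & q)) is true at a.
Satisfying worlds: {a, b, c, d, e, f, g}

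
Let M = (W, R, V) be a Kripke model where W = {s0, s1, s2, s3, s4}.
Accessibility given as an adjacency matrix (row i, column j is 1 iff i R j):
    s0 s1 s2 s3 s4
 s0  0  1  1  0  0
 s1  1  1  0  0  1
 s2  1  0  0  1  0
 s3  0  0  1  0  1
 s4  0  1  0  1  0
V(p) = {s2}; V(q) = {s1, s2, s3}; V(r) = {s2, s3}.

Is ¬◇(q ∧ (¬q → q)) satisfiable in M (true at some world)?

No

Recall that ◇ψ holds at a world iff ψ holds at some accessible world.
Let φ = ¬◇(q ∧ (¬q → q)). Evaluate φ at each world:
  s0 (successors {s1, s2}): φ is false.
  s1 (successors {s0, s1, s4}): φ is false.
  s2 (successors {s0, s3}): φ is false.
  s3 (successors {s2, s4}): φ is false.
  s4 (successors {s1, s3}): φ is false.
For instance, at s2:
  At s2: ◇(q ∧ (¬q → q)) is true, so ¬◇(q ∧ (¬q → q)) is false.
    At s2: ◇(q ∧ (¬q → q)) requires q ∧ (¬q → q) at some successor in {s0, s3}.
      q ∧ (¬q → q) holds at s3, so ◇(q ∧ (¬q → q)) is true at s2.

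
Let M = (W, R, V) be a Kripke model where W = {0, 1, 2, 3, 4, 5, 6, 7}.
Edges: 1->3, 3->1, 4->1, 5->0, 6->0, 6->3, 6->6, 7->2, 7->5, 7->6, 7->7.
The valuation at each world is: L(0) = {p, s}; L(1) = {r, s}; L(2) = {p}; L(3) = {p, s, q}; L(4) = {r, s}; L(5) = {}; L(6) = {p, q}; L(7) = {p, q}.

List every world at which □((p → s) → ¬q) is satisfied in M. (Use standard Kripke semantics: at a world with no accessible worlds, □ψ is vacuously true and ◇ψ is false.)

Recall that □ψ holds at a world iff ψ holds at every accessible world, and ◇ψ holds iff ψ holds at some accessible world.
Let φ = □((p → s) → ¬q). Evaluate φ at each world:
  0 (successors ∅): φ is true.
  1 (successors {3}): φ is false.
  2 (successors ∅): φ is true.
  3 (successors {1}): φ is true.
  4 (successors {1}): φ is true.
  5 (successors {0}): φ is true.
  6 (successors {0, 3, 6}): φ is false.
  7 (successors {2, 5, 6, 7}): φ is true.
For instance, at 4:
  At 4: □((p → s) → ¬q) requires (p → s) → ¬q at every successor {1}.
    At 1: (p → s) → ¬q is true.
  So □((p → s) → ¬q) is true at 4.
Satisfying worlds: {0, 2, 3, 4, 5, 7}

0, 2, 3, 4, 5, 7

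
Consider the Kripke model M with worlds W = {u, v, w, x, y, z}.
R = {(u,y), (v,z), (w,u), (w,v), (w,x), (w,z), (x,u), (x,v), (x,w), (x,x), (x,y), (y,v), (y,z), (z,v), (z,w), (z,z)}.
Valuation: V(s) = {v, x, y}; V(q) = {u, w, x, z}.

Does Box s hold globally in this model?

No

Recall that Box ψ holds at a world iff ψ holds at every accessible world, and Dia ψ holds iff ψ holds at some accessible world.
Let φ = Box s. Evaluate φ at each world:
  u (successors {y}): φ is true.
  v (successors {z}): φ is false.
  w (successors {u, v, x, z}): φ is false.
  x (successors {u, v, w, x, y}): φ is false.
  y (successors {v, z}): φ is false.
  z (successors {v, w, z}): φ is false.
Detail at v (counterexample):
  At v: Box s requires s at every successor {z}.
    s fails at z, so Box s is false at v.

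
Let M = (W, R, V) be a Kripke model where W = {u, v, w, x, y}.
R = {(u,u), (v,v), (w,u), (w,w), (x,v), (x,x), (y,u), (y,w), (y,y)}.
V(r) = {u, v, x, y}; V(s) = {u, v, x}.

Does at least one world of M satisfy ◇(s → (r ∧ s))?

Let φ = ◇(s → (r ∧ s)). Evaluate φ at each world:
  u (successors {u}): φ is true.
  v (successors {v}): φ is true.
  w (successors {u, w}): φ is true.
  x (successors {v, x}): φ is true.
  y (successors {u, w, y}): φ is true.
Detail at u (witness):
  At u: ◇(s → (r ∧ s)) requires s → (r ∧ s) at some successor in {u}.
    s → (r ∧ s) holds at u, so ◇(s → (r ∧ s)) is true at u.

Yes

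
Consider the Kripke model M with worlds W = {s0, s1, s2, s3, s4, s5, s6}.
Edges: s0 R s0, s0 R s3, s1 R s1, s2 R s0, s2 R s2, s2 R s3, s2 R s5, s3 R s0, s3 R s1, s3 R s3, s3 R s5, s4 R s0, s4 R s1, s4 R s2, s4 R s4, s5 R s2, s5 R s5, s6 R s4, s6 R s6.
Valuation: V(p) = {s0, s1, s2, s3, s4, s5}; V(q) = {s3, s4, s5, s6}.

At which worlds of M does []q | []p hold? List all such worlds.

s0, s1, s2, s3, s4, s5, s6

Let φ = []q | []p. Evaluate φ at each world:
  s0 (successors {s0, s3}): φ is true.
  s1 (successors {s1}): φ is true.
  s2 (successors {s0, s2, s3, s5}): φ is true.
  s3 (successors {s0, s1, s3, s5}): φ is true.
  s4 (successors {s0, s1, s2, s4}): φ is true.
  s5 (successors {s2, s5}): φ is true.
  s6 (successors {s4, s6}): φ is true.
For instance, at s6:
  At s6: []q is true, []p is false, so []q | []p is true.
    At s6: []q requires q at every successor {s4, s6}.
      At s4: q is true.
      At s6: q is true.
    So []q is true at s6.
    At s6: []p requires p at every successor {s4, s6}.
      p fails at s6, so []p is false at s6.
Satisfying worlds: {s0, s1, s2, s3, s4, s5, s6}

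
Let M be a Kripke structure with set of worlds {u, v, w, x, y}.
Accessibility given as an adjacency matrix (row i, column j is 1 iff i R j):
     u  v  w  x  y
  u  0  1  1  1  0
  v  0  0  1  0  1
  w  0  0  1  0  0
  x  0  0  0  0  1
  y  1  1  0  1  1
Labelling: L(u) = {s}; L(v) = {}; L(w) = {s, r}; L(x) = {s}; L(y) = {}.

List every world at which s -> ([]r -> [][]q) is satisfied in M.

Recall that []ψ holds at a world iff ψ holds at every accessible world, and <>ψ holds iff ψ holds at some accessible world.
Let φ = s -> ([]r -> [][]q). Evaluate φ at each world:
  u (successors {v, w, x}): φ is true.
  v (successors {w, y}): φ is true.
  w (successors {w}): φ is false.
  x (successors {y}): φ is true.
  y (successors {u, v, x, y}): φ is true.
For instance, at u:
  At u: s is true, []r -> [][]q is true, so s -> ([]r -> [][]q) is true.
    At u: []r is false, [][]q is false, so []r -> [][]q is true.
      At u: []r requires r at every successor {v, w, x}.
        r fails at v, so []r is false at u.
      At u: [][]q requires []q at every successor {v, w, x}.
        []q fails at v, so [][]q is false at u.
Satisfying worlds: {u, v, x, y}

u, v, x, y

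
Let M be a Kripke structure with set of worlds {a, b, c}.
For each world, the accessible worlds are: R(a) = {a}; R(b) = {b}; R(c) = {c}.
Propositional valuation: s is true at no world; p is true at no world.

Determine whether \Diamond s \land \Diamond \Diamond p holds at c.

At c: \Diamond s is false, \Diamond \Diamond p is false, so \Diamond s \land \Diamond \Diamond p is false.
  At c: \Diamond s requires s at some successor in {c}.
    At c: s is false.
  So \Diamond s is false at c.
  At c: \Diamond \Diamond p requires \Diamond p at some successor in {c}.
    At c: \Diamond p is false.
  So \Diamond \Diamond p is false at c.

No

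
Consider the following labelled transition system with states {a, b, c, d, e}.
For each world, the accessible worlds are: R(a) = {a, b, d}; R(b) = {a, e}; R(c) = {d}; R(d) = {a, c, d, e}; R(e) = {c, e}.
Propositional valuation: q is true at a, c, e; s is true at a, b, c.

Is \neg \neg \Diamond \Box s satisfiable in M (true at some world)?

Let φ = \neg \neg \Diamond \Box s. Evaluate φ at each world:
  a (successors {a, b, d}): φ is false.
  b (successors {a, e}): φ is false.
  c (successors {d}): φ is false.
  d (successors {a, c, d, e}): φ is false.
  e (successors {c, e}): φ is false.
For instance, at b:
  At b: \neg \Diamond \Box s is true, so \neg \neg \Diamond \Box s is false.
    At b: \Diamond \Box s is false, so \neg \Diamond \Box s is true.
      At b: \Diamond \Box s requires \Box s at some successor in {a, e}.
        At a: \Box s is false.
        At e: \Box s is false.
      So \Diamond \Box s is false at b.

No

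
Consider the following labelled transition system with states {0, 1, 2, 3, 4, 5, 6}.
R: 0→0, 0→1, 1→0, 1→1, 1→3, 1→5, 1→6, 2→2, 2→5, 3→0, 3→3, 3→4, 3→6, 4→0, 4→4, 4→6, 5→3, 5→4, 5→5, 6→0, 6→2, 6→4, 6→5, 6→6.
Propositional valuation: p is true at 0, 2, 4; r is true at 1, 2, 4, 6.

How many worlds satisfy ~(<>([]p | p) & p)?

4

Let φ = ~(<>([]p | p) & p). Evaluate φ at each world:
  0 (successors {0, 1}): φ is false.
  1 (successors {0, 1, 3, 5, 6}): φ is true.
  2 (successors {2, 5}): φ is false.
  3 (successors {0, 3, 4, 6}): φ is true.
  4 (successors {0, 4, 6}): φ is false.
  5 (successors {3, 4, 5}): φ is true.
  6 (successors {0, 2, 4, 5, 6}): φ is true.
For instance, at 2:
  At 2: <>([]p | p) & p is true, so ~(<>([]p | p) & p) is false.
    At 2: <>([]p | p) is true, p is true, so <>([]p | p) & p is true.
      At 2: <>([]p | p) requires []p | p at some successor in {2, 5}.
        []p | p holds at 2, so <>([]p | p) is true at 2.
Satisfying worlds: {1, 3, 5, 6}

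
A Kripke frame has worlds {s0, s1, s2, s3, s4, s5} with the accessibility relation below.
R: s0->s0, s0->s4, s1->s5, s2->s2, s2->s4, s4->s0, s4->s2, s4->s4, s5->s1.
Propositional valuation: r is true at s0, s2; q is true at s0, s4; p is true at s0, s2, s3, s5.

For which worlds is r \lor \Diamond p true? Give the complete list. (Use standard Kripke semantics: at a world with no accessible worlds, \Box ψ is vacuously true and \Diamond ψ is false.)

s0, s1, s2, s4

Recall that \Diamond ψ holds at a world iff ψ holds at some accessible world.
Let φ = r \lor \Diamond p. Evaluate φ at each world:
  s0 (successors {s0, s4}): φ is true.
  s1 (successors {s5}): φ is true.
  s2 (successors {s2, s4}): φ is true.
  s3 (successors ∅): φ is false.
  s4 (successors {s0, s2, s4}): φ is true.
  s5 (successors {s1}): φ is false.
For instance, at s0:
  At s0: r is true, \Diamond p is true, so r \lor \Diamond p is true.
    At s0: \Diamond p requires p at some successor in {s0, s4}.
      p holds at s0, so \Diamond p is true at s0.
Satisfying worlds: {s0, s1, s2, s4}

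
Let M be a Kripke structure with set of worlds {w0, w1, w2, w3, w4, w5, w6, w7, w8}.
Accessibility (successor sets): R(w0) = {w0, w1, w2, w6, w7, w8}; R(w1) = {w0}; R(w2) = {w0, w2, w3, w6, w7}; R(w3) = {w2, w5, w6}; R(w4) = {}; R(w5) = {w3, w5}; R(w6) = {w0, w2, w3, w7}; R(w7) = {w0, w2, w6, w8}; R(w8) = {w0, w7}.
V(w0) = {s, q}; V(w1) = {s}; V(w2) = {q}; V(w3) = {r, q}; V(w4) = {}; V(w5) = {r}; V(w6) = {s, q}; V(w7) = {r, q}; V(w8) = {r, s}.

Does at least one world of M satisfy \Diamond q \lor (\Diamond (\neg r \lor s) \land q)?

Recall that \Diamond ψ holds at a world iff ψ holds at some accessible world.
Let φ = \Diamond q \lor (\Diamond (\neg r \lor s) \land q). Evaluate φ at each world:
  w0 (successors {w0, w1, w2, w6, w7, w8}): φ is true.
  w1 (successors {w0}): φ is true.
  w2 (successors {w0, w2, w3, w6, w7}): φ is true.
  w3 (successors {w2, w5, w6}): φ is true.
  w4 (successors ∅): φ is false.
  w5 (successors {w3, w5}): φ is true.
  w6 (successors {w0, w2, w3, w7}): φ is true.
  w7 (successors {w0, w2, w6, w8}): φ is true.
  w8 (successors {w0, w7}): φ is true.
Detail at w0 (witness):
  At w0: \Diamond q is true, \Diamond (\neg r \lor s) \land q is true, so \Diamond q \lor (\Diamond (\neg r \lor s) \land q) is true.
    At w0: \Diamond q requires q at some successor in {w0, w1, w2, w6, w7, w8}.
      q holds at w0, so \Diamond q is true at w0.
    At w0: \Diamond (\neg r \lor s) is true, q is true, so \Diamond (\neg r \lor s) \land q is true.
      At w0: \Diamond (\neg r \lor s) requires \neg r \lor s at some successor in {w0, w1, w2, w6, w7, w8}.
        \neg r \lor s holds at w0, so \Diamond (\neg r \lor s) is true at w0.

Yes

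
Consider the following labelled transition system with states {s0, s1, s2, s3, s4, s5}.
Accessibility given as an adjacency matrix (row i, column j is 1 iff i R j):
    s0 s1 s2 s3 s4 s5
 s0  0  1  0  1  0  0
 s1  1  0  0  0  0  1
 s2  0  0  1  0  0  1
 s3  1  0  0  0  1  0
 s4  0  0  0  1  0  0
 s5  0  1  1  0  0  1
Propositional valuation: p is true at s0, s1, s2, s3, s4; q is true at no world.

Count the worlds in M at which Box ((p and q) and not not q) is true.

Let φ = Box ((p and q) and not not q). Evaluate φ at each world:
  s0 (successors {s1, s3}): φ is false.
  s1 (successors {s0, s5}): φ is false.
  s2 (successors {s2, s5}): φ is false.
  s3 (successors {s0, s4}): φ is false.
  s4 (successors {s3}): φ is false.
  s5 (successors {s1, s2, s5}): φ is false.
For instance, at s3:
  At s3: Box ((p and q) and not not q) requires (p and q) and not not q at every successor {s0, s4}.
    (p and q) and not not q fails at s0, so Box ((p and q) and not not q) is false at s3.
Satisfying worlds: none.

0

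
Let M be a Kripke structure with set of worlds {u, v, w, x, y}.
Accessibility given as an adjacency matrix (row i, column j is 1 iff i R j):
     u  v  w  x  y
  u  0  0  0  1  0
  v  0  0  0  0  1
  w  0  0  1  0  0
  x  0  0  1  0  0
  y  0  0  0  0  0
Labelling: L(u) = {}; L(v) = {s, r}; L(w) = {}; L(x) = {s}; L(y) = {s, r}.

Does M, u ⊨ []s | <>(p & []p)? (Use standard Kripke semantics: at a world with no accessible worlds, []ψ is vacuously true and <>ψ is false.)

Yes

At u: []s is true, <>(p & []p) is false, so []s | <>(p & []p) is true.
  At u: []s requires s at every successor {x}.
    At x: s is true.
  So []s is true at u.
  At u: <>(p & []p) requires p & []p at some successor in {x}.
    At x: p & []p is false.
  So <>(p & []p) is false at u.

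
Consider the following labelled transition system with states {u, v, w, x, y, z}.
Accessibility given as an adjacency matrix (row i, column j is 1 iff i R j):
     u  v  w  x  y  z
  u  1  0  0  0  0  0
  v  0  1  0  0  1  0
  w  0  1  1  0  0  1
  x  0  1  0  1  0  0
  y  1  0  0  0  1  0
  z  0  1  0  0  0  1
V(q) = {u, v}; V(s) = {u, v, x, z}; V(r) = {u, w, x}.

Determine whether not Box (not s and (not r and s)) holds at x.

At x: Box (not s and (not r and s)) is false, so not Box (not s and (not r and s)) is true.
  At x: Box (not s and (not r and s)) requires not s and (not r and s) at every successor {v, x}.
    not s and (not r and s) fails at v, so Box (not s and (not r and s)) is false at x.

Yes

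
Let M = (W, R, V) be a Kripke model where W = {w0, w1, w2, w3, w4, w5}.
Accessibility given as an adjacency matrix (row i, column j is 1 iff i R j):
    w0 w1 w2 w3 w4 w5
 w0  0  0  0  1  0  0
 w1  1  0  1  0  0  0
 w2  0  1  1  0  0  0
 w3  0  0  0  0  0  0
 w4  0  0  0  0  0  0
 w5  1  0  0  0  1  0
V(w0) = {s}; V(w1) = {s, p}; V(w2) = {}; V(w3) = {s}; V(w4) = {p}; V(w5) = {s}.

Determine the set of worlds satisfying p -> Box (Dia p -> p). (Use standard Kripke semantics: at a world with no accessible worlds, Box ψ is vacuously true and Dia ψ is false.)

Recall that Box ψ holds at a world iff ψ holds at every accessible world, and Dia ψ holds iff ψ holds at some accessible world.
Let φ = p -> Box (Dia p -> p). Evaluate φ at each world:
  w0 (successors {w3}): φ is true.
  w1 (successors {w0, w2}): φ is false.
  w2 (successors {w1, w2}): φ is true.
  w3 (successors ∅): φ is true.
  w4 (successors ∅): φ is true.
  w5 (successors {w0, w4}): φ is true.
For instance, at w2:
  At w2: p is false, Box (Dia p -> p) is false, so p -> Box (Dia p -> p) is true.
    At w2: Box (Dia p -> p) requires Dia p -> p at every successor {w1, w2}.
      Dia p -> p fails at w2, so Box (Dia p -> p) is false at w2.
Satisfying worlds: {w0, w2, w3, w4, w5}

w0, w2, w3, w4, w5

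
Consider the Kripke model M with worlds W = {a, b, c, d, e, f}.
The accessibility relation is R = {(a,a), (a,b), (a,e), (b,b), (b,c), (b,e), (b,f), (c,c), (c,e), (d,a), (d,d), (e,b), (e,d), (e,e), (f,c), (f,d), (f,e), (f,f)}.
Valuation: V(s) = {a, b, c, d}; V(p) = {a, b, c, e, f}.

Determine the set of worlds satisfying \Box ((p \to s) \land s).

Let φ = \Box ((p \to s) \land s). Evaluate φ at each world:
  a (successors {a, b, e}): φ is false.
  b (successors {b, c, e, f}): φ is false.
  c (successors {c, e}): φ is false.
  d (successors {a, d}): φ is true.
  e (successors {b, d, e}): φ is false.
  f (successors {c, d, e, f}): φ is false.
For instance, at a:
  At a: \Box ((p \to s) \land s) requires (p \to s) \land s at every successor {a, b, e}.
    (p \to s) \land s fails at e, so \Box ((p \to s) \land s) is false at a.
Satisfying worlds: {d}

d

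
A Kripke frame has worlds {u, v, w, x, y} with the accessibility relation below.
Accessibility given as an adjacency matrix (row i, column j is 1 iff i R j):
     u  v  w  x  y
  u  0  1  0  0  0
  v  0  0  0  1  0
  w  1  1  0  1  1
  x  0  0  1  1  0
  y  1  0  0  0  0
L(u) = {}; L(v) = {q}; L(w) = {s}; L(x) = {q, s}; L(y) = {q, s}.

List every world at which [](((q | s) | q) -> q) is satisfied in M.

u, v, w, y

Let φ = [](((q | s) | q) -> q). Evaluate φ at each world:
  u (successors {v}): φ is true.
  v (successors {x}): φ is true.
  w (successors {u, v, x, y}): φ is true.
  x (successors {w, x}): φ is false.
  y (successors {u}): φ is true.
For instance, at y:
  At y: [](((q | s) | q) -> q) requires ((q | s) | q) -> q at every successor {u}.
    At u: ((q | s) | q) -> q is true.
  So [](((q | s) | q) -> q) is true at y.
Satisfying worlds: {u, v, w, y}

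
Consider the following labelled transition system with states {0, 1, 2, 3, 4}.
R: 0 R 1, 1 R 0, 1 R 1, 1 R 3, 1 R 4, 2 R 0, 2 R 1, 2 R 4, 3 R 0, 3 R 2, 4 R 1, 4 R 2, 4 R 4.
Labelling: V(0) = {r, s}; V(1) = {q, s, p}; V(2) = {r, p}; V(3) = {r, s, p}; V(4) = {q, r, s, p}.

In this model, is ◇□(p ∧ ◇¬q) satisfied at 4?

Recall that □ψ holds at a world iff ψ holds at every accessible world, and ◇ψ holds iff ψ holds at some accessible world.
At 4: ◇□(p ∧ ◇¬q) requires □(p ∧ ◇¬q) at some successor in {1, 2, 4}.
  □(p ∧ ◇¬q) holds at 4, so ◇□(p ∧ ◇¬q) is true at 4.
    At 4: □(p ∧ ◇¬q) requires p ∧ ◇¬q at every successor {1, 2, 4}.
      At 1: p ∧ ◇¬q is true.
      At 2: p ∧ ◇¬q is true.
      At 4: p ∧ ◇¬q is true.
    So □(p ∧ ◇¬q) is true at 4.

Yes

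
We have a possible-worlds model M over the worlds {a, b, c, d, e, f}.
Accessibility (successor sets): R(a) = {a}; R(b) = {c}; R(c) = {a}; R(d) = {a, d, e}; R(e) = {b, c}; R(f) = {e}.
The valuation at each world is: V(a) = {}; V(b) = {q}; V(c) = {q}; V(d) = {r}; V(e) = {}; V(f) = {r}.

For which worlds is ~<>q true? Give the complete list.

a, c, d, f

Recall that <>ψ holds at a world iff ψ holds at some accessible world.
Let φ = ~<>q. Evaluate φ at each world:
  a (successors {a}): φ is true.
  b (successors {c}): φ is false.
  c (successors {a}): φ is true.
  d (successors {a, d, e}): φ is true.
  e (successors {b, c}): φ is false.
  f (successors {e}): φ is true.
For instance, at f:
  At f: <>q is false, so ~<>q is true.
    At f: <>q requires q at some successor in {e}.
      At e: q is false.
    So <>q is false at f.
Satisfying worlds: {a, c, d, f}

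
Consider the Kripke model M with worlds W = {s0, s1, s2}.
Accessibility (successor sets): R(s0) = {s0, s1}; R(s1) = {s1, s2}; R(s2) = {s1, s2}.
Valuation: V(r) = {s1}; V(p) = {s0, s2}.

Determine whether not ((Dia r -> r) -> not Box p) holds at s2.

Recall that Box ψ holds at a world iff ψ holds at every accessible world, and Dia ψ holds iff ψ holds at some accessible world.
At s2: (Dia r -> r) -> not Box p is true, so not ((Dia r -> r) -> not Box p) is false.
  At s2: Dia r -> r is false, not Box p is true, so (Dia r -> r) -> not Box p is true.
    At s2: Dia r is true, r is false, so Dia r -> r is false.
      At s2: Dia r requires r at some successor in {s1, s2}.
        r holds at s1, so Dia r is true at s2.
    At s2: Box p is false, so not Box p is true.
      At s2: Box p requires p at every successor {s1, s2}.
        p fails at s1, so Box p is false at s2.

No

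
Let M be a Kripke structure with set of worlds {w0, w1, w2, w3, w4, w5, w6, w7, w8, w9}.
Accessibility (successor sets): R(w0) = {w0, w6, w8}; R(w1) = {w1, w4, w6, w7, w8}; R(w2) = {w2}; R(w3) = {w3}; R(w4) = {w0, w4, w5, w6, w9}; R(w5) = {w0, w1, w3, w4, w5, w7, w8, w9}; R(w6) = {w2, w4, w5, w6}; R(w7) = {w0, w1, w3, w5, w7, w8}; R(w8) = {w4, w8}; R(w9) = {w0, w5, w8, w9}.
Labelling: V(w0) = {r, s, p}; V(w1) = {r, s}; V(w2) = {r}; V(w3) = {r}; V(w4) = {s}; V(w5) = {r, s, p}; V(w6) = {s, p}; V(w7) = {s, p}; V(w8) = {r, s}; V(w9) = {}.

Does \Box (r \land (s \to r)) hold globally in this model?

Recall that \Box ψ holds at a world iff ψ holds at every accessible world, and \Diamond ψ holds iff ψ holds at some accessible world.
Let φ = \Box (r \land (s \to r)). Evaluate φ at each world:
  w0 (successors {w0, w6, w8}): φ is false.
  w1 (successors {w1, w4, w6, w7, w8}): φ is false.
  w2 (successors {w2}): φ is true.
  w3 (successors {w3}): φ is true.
  w4 (successors {w0, w4, w5, w6, w9}): φ is false.
  w5 (successors {w0, w1, w3, w4, w5, w7, w8, w9}): φ is false.
  w6 (successors {w2, w4, w5, w6}): φ is false.
  w7 (successors {w0, w1, w3, w5, w7, w8}): φ is false.
  w8 (successors {w4, w8}): φ is false.
  w9 (successors {w0, w5, w8, w9}): φ is false.
Detail at w0 (counterexample):
  At w0: \Box (r \land (s \to r)) requires r \land (s \to r) at every successor {w0, w6, w8}.
    r \land (s \to r) fails at w6, so \Box (r \land (s \to r)) is false at w0.

No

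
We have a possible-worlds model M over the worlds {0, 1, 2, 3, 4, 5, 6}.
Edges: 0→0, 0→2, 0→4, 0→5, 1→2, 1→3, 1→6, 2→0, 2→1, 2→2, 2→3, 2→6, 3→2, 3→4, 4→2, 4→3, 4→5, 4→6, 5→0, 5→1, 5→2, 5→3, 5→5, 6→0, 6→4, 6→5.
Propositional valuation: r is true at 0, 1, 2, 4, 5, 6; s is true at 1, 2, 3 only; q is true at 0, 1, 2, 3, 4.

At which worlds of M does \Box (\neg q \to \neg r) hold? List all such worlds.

Let φ = \Box (\neg q \to \neg r). Evaluate φ at each world:
  0 (successors {0, 2, 4, 5}): φ is false.
  1 (successors {2, 3, 6}): φ is false.
  2 (successors {0, 1, 2, 3, 6}): φ is false.
  3 (successors {2, 4}): φ is true.
  4 (successors {2, 3, 5, 6}): φ is false.
  5 (successors {0, 1, 2, 3, 5}): φ is false.
  6 (successors {0, 4, 5}): φ is false.
For instance, at 4:
  At 4: \Box (\neg q \to \neg r) requires \neg q \to \neg r at every successor {2, 3, 5, 6}.
    \neg q \to \neg r fails at 5, so \Box (\neg q \to \neg r) is false at 4.
Satisfying worlds: {3}

3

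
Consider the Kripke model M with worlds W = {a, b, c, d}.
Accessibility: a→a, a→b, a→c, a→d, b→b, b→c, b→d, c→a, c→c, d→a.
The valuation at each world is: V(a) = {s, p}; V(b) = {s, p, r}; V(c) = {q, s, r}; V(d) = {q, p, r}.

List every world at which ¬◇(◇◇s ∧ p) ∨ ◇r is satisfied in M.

a, b, c

Let φ = ¬◇(◇◇s ∧ p) ∨ ◇r. Evaluate φ at each world:
  a (successors {a, b, c, d}): φ is true.
  b (successors {b, c, d}): φ is true.
  c (successors {a, c}): φ is true.
  d (successors {a}): φ is false.
For instance, at b:
  At b: ¬◇(◇◇s ∧ p) is false, ◇r is true, so ¬◇(◇◇s ∧ p) ∨ ◇r is true.
    At b: ◇(◇◇s ∧ p) is true, so ¬◇(◇◇s ∧ p) is false.
      At b: ◇(◇◇s ∧ p) requires ◇◇s ∧ p at some successor in {b, c, d}.
        ◇◇s ∧ p holds at b, so ◇(◇◇s ∧ p) is true at b.
    At b: ◇r requires r at some successor in {b, c, d}.
      r holds at b, so ◇r is true at b.
Satisfying worlds: {a, b, c}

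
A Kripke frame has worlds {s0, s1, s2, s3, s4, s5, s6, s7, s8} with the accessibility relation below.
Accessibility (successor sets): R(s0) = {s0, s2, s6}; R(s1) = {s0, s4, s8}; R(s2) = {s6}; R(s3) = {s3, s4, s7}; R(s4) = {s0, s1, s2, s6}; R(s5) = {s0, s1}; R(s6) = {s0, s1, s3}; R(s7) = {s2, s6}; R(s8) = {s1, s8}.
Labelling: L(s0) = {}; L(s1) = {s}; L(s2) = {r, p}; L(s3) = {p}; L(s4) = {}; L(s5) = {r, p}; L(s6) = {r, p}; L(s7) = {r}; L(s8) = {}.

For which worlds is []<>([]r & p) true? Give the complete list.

none

Let φ = []<>([]r & p). Evaluate φ at each world:
  s0 (successors {s0, s2, s6}): φ is false.
  s1 (successors {s0, s4, s8}): φ is false.
  s2 (successors {s6}): φ is false.
  s3 (successors {s3, s4, s7}): φ is false.
  s4 (successors {s0, s1, s2, s6}): φ is false.
  s5 (successors {s0, s1}): φ is false.
  s6 (successors {s0, s1, s3}): φ is false.
  s7 (successors {s2, s6}): φ is false.
  s8 (successors {s1, s8}): φ is false.
For instance, at s8:
  At s8: []<>([]r & p) requires <>([]r & p) at every successor {s1, s8}.
    <>([]r & p) fails at s1, so []<>([]r & p) is false at s8.
      At s1: <>([]r & p) requires []r & p at some successor in {s0, s4, s8}.
        At s0: []r & p is false.
        At s4: []r & p is false.
        At s8: []r & p is false.
      So <>([]r & p) is false at s1.
Satisfying worlds: none.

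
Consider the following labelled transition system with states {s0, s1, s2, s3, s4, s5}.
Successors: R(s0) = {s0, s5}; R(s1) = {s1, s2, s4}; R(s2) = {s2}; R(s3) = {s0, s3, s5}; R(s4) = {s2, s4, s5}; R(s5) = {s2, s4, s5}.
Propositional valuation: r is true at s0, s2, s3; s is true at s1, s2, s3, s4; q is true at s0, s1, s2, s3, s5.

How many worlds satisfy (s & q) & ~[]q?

Let φ = (s & q) & ~[]q. Evaluate φ at each world:
  s0 (successors {s0, s5}): φ is false.
  s1 (successors {s1, s2, s4}): φ is true.
  s2 (successors {s2}): φ is false.
  s3 (successors {s0, s3, s5}): φ is false.
  s4 (successors {s2, s4, s5}): φ is false.
  s5 (successors {s2, s4, s5}): φ is false.
For instance, at s3:
  At s3: s & q is true, ~[]q is false, so (s & q) & ~[]q is false.
    At s3: []q is true, so ~[]q is false.
      At s3: []q requires q at every successor {s0, s3, s5}.
        At s0: q is true.
        At s3: q is true.
        At s5: q is true.
      So []q is true at s3.
Satisfying worlds: {s1}

1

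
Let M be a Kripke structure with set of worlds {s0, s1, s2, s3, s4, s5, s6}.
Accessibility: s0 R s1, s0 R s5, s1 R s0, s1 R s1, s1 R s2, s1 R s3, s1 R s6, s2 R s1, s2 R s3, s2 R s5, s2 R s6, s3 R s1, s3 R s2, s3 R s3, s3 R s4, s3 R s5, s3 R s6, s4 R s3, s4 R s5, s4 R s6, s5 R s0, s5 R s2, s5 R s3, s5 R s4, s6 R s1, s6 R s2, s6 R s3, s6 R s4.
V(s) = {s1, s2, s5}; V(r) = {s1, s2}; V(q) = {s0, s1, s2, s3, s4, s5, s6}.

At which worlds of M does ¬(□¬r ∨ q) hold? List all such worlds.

Recall that □ψ holds at a world iff ψ holds at every accessible world, and ◇ψ holds iff ψ holds at some accessible world.
Let φ = ¬(□¬r ∨ q). Evaluate φ at each world:
  s0 (successors {s1, s5}): φ is false.
  s1 (successors {s0, s1, s2, s3, s6}): φ is false.
  s2 (successors {s1, s3, s5, s6}): φ is false.
  s3 (successors {s1, s2, s3, s4, s5, s6}): φ is false.
  s4 (successors {s3, s5, s6}): φ is false.
  s5 (successors {s0, s2, s3, s4}): φ is false.
  s6 (successors {s1, s2, s3, s4}): φ is false.
For instance, at s4:
  At s4: □¬r ∨ q is true, so ¬(□¬r ∨ q) is false.
    At s4: □¬r is true, q is true, so □¬r ∨ q is true.
      At s4: □¬r requires ¬r at every successor {s3, s5, s6}.
        At s3: ¬r is true.
        At s5: ¬r is true.
        At s6: ¬r is true.
      So □¬r is true at s4.
Satisfying worlds: none.

none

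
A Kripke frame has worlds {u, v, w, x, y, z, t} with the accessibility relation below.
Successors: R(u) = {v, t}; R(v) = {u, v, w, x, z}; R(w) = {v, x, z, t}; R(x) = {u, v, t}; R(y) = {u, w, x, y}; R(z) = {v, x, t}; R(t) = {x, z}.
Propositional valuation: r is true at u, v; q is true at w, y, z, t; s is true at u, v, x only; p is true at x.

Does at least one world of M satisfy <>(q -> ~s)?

Recall that <>ψ holds at a world iff ψ holds at some accessible world.
Let φ = <>(q -> ~s). Evaluate φ at each world:
  u (successors {v, t}): φ is true.
  v (successors {u, v, w, x, z}): φ is true.
  w (successors {v, x, z, t}): φ is true.
  x (successors {u, v, t}): φ is true.
  y (successors {u, w, x, y}): φ is true.
  z (successors {v, x, t}): φ is true.
  t (successors {x, z}): φ is true.
Detail at u (witness):
  At u: <>(q -> ~s) requires q -> ~s at some successor in {v, t}.
    q -> ~s holds at v, so <>(q -> ~s) is true at u.

Yes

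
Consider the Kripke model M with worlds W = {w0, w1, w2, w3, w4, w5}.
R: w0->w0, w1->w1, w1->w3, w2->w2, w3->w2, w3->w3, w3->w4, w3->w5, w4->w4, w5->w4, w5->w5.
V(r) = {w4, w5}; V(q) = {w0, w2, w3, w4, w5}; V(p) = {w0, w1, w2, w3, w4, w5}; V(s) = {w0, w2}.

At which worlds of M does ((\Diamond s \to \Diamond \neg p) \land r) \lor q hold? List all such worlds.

Let φ = ((\Diamond s \to \Diamond \neg p) \land r) \lor q. Evaluate φ at each world:
  w0 (successors {w0}): φ is true.
  w1 (successors {w1, w3}): φ is false.
  w2 (successors {w2}): φ is true.
  w3 (successors {w2, w3, w4, w5}): φ is true.
  w4 (successors {w4}): φ is true.
  w5 (successors {w4, w5}): φ is true.
For instance, at w4:
  At w4: (\Diamond s \to \Diamond \neg p) \land r is true, q is true, so ((\Diamond s \to \Diamond \neg p) \land r) \lor q is true.
    At w4: \Diamond s \to \Diamond \neg p is true, r is true, so (\Diamond s \to \Diamond \neg p) \land r is true.
      At w4: \Diamond s is false, \Diamond \neg p is false, so \Diamond s \to \Diamond \neg p is true.
Satisfying worlds: {w0, w2, w3, w4, w5}

w0, w2, w3, w4, w5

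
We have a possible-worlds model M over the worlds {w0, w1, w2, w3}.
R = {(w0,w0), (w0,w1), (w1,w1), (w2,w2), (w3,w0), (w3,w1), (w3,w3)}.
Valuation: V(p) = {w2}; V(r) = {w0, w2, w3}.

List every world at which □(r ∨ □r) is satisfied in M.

Let φ = □(r ∨ □r). Evaluate φ at each world:
  w0 (successors {w0, w1}): φ is false.
  w1 (successors {w1}): φ is false.
  w2 (successors {w2}): φ is true.
  w3 (successors {w0, w1, w3}): φ is false.
For instance, at w3:
  At w3: □(r ∨ □r) requires r ∨ □r at every successor {w0, w1, w3}.
    r ∨ □r fails at w1, so □(r ∨ □r) is false at w3.
      At w1: r is false, □r is false, so r ∨ □r is false.
Satisfying worlds: {w2}

w2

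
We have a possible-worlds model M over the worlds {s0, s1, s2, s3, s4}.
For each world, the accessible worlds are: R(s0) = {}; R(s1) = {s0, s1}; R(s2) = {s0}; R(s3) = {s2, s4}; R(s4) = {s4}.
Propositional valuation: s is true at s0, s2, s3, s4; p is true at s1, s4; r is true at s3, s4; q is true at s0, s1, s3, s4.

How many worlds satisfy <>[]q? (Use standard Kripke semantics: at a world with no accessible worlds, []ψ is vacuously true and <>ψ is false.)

4

Let φ = <>[]q. Evaluate φ at each world:
  s0 (successors ∅): φ is false.
  s1 (successors {s0, s1}): φ is true.
  s2 (successors {s0}): φ is true.
  s3 (successors {s2, s4}): φ is true.
  s4 (successors {s4}): φ is true.
For instance, at s3:
  At s3: <>[]q requires []q at some successor in {s2, s4}.
    []q holds at s2, so <>[]q is true at s3.
      At s2: []q requires q at every successor {s0}.
        At s0: q is true.
      So []q is true at s2.
Satisfying worlds: {s1, s2, s3, s4}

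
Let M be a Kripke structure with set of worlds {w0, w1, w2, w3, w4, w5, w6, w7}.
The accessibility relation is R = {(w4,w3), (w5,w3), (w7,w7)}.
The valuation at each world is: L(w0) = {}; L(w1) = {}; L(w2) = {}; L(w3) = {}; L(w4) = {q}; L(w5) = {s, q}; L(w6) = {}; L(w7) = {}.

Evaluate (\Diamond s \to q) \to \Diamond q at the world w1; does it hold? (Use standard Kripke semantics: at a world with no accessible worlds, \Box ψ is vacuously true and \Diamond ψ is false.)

No

At w1: \Diamond s \to q is true, \Diamond q is false, so (\Diamond s \to q) \to \Diamond q is false.
  At w1: \Diamond s is false, q is false, so \Diamond s \to q is true.
    At w1: no accessible worlds, so \Diamond s is false.
  At w1: no accessible worlds, so \Diamond q is false.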